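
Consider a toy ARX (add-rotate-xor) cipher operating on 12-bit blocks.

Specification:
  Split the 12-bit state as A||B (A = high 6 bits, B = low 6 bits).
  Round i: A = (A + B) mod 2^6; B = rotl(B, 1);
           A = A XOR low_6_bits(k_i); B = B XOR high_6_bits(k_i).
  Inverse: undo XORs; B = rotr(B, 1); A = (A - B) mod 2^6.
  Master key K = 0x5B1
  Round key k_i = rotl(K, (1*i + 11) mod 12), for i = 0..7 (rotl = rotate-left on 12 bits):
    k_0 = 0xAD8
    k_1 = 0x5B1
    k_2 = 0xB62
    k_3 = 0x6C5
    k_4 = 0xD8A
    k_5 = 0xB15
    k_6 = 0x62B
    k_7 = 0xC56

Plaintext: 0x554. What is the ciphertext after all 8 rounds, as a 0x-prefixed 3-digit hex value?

0x055

s_0 = plaintext = 0x554
s_1 = Round(s_0, k_0) = 0xC43
s_2 = Round(s_1, k_1) = 0x150
s_3 = Round(s_2, k_2) = 0xDCD
s_4 = Round(s_3, k_3) = 0x041
s_5 = Round(s_4, k_4) = 0x234
s_6 = Round(s_5, k_5) = 0xA45
s_7 = Round(s_6, k_6) = 0x152
s_8 = Round(s_7, k_7) = 0x055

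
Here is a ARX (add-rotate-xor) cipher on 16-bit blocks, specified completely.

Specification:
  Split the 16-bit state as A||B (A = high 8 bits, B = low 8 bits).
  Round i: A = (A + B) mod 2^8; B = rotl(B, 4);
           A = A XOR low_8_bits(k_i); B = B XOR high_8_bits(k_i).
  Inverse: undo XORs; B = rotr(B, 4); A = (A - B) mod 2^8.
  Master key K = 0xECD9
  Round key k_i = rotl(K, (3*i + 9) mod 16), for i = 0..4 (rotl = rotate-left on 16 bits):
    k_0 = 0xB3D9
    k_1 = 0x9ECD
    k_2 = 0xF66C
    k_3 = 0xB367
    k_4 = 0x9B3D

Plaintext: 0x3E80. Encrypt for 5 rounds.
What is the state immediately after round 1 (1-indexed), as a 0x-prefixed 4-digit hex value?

0x67BB

s_0 = plaintext = 0x3E80
s_1 = Round(s_0, k_0) = 0x67BB
s_2 = Round(s_1, k_1) = 0xEF25
s_3 = Round(s_2, k_2) = 0x78A4
s_4 = Round(s_3, k_3) = 0x7BF9
s_5 = Round(s_4, k_4) = 0x4904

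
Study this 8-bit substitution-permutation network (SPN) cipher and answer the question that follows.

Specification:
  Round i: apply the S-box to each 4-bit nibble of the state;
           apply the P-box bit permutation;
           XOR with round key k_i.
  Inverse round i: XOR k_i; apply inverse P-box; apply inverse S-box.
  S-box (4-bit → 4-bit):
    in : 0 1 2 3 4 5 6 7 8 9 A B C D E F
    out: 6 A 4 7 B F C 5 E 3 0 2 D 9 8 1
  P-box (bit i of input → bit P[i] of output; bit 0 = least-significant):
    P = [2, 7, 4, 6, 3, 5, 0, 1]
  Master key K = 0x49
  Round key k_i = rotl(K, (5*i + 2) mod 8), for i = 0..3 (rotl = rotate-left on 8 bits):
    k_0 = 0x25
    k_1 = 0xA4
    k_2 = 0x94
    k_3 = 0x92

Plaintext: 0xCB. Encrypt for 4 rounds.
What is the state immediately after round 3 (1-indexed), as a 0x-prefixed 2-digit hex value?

0x52

s_0 = plaintext = 0xCB
s_1 = Round(s_0, k_0) = 0xAE
s_2 = Round(s_1, k_1) = 0xE4
s_3 = Round(s_2, k_2) = 0x52
s_4 = Round(s_3, k_3) = 0xA9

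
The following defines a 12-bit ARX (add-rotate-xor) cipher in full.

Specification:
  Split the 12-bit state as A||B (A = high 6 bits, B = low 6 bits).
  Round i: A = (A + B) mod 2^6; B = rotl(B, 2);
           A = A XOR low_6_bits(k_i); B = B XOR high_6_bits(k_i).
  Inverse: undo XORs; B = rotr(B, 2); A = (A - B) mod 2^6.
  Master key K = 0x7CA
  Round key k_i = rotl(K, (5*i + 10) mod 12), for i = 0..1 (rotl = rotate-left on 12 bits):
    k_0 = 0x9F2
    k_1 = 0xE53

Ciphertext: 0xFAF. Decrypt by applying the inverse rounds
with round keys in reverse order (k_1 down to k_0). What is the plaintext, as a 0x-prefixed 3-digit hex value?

s_0 = ciphertext = 0xFAF
s_1 = InvRound(s_0, k_1) = 0x225
s_2 = InvRound(s_1, k_0) = 0x6A0

0x6A0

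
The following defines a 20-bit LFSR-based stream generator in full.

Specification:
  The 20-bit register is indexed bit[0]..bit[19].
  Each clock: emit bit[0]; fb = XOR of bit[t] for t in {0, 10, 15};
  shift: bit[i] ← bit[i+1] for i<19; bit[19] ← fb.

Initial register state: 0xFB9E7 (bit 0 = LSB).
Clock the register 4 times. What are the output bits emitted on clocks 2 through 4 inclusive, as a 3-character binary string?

110

reg_0 = 0xFB9E7
clock 1: out=1, reg = 0x7DCF3
clock 2: out=1, reg = 0xBEE79
clock 3: out=1, reg = 0xDF73C
clock 4: out=0, reg = 0x6FB9E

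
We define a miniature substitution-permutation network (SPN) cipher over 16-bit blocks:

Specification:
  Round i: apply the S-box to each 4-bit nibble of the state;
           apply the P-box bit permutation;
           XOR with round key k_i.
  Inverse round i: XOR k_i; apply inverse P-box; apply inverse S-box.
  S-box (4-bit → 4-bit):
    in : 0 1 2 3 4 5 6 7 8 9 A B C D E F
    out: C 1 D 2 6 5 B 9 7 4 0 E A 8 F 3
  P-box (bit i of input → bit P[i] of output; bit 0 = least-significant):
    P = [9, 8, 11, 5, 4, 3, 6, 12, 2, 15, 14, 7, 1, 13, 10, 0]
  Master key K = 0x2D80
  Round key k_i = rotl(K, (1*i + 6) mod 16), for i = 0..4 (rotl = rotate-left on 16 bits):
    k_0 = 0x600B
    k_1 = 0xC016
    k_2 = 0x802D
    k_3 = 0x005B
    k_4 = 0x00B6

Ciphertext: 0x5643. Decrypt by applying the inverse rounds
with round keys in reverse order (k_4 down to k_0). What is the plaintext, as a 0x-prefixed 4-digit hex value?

s_0 = ciphertext = 0x5643
s_1 = InvRound(s_0, k_4) = 0x0227
s_2 = InvRound(s_1, k_3) = 0xA187
s_3 = InvRound(s_2, k_2) = 0xFD3C
s_4 = InvRound(s_3, k_1) = 0x8ACB
s_5 = InvRound(s_4, k_0) = 0x3B95

0x3B95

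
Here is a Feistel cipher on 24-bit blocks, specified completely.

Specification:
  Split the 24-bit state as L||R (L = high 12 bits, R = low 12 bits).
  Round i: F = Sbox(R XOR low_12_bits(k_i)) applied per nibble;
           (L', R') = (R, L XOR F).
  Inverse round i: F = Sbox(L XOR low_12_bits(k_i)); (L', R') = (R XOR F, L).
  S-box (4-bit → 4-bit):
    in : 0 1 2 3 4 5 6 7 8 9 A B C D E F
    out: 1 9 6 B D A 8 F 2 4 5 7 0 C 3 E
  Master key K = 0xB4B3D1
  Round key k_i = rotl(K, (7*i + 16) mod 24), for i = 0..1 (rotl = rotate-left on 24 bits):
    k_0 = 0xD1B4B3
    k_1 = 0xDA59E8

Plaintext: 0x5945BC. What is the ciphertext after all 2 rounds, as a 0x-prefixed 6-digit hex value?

s_0 = plaintext = 0x5945BC
s_1 = Round(s_0, k_0) = 0x5BCC8A
s_2 = Round(s_1, k_1) = 0xC8AF3A

0xC8AF3A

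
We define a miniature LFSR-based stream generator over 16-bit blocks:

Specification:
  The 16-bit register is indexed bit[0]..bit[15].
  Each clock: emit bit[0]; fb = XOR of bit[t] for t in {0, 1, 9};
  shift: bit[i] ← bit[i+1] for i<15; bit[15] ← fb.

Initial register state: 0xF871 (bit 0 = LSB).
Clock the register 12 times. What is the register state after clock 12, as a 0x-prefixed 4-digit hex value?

reg_0 = 0xF871
clock 1: out=1, reg = 0xFC38
clock 2: out=0, reg = 0x7E1C
clock 3: out=0, reg = 0xBF0E
clock 4: out=0, reg = 0x5F87
clock 5: out=1, reg = 0xAFC3
clock 6: out=1, reg = 0xD7E1
clock 7: out=1, reg = 0x6BF0
clock 8: out=0, reg = 0xB5F8
clock 9: out=0, reg = 0x5AFC
clock 10: out=0, reg = 0xAD7E
clock 11: out=0, reg = 0xD6BF
clock 12: out=1, reg = 0xEB5F

0xEB5F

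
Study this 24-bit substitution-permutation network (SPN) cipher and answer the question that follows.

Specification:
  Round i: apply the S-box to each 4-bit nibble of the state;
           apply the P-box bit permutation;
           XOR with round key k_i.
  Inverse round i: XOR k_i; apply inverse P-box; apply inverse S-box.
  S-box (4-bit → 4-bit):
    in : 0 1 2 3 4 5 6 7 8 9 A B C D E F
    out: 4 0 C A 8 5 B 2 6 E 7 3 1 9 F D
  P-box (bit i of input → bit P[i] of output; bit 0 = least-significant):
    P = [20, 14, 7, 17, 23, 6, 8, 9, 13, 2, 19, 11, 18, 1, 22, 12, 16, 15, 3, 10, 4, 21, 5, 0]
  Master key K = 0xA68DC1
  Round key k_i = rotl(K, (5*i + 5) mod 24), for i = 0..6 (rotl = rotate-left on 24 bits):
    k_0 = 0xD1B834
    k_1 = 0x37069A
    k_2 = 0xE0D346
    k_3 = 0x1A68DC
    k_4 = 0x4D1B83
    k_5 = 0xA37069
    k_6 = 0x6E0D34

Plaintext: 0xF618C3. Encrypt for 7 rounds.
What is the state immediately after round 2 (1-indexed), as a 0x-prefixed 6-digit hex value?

0x36A7A0

s_0 = plaintext = 0xF618C3
s_1 = Round(s_0, k_0) = 0x5A7C01
s_2 = Round(s_1, k_1) = 0x36A7A0
s_3 = Round(s_2, k_2) = 0x055681
s_4 = Round(s_3, k_3) = 0x5F41B0
s_5 = Round(s_4, k_4) = 0xCC0F7B
s_6 = Round(s_5, k_5) = 0xFA1839
s_7 = Round(s_6, k_6) = 0x65CFC9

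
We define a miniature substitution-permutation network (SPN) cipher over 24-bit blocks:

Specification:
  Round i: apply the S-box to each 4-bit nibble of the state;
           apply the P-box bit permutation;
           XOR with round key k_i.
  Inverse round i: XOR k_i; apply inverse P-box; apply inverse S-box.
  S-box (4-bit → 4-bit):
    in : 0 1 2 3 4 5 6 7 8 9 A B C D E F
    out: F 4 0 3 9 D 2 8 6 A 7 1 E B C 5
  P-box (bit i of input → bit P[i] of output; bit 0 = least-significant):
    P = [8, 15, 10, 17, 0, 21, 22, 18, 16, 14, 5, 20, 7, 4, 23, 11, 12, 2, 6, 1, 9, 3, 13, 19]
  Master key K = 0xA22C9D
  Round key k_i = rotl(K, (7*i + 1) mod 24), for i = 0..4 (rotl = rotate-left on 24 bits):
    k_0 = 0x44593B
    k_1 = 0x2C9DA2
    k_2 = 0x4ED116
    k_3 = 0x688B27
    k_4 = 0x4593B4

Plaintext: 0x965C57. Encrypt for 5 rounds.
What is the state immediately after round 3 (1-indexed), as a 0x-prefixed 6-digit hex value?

0xB9ADC8

s_0 = plaintext = 0x965C57
s_1 = Round(s_0, k_0) = 0x9A1196
s_2 = Round(s_1, k_1) = 0x800DCE
s_3 = Round(s_2, k_2) = 0xB9ADC8
s_4 = Round(s_3, k_3) = 0x9D4DB1
s_5 = Round(s_4, k_4) = 0x5CCF3B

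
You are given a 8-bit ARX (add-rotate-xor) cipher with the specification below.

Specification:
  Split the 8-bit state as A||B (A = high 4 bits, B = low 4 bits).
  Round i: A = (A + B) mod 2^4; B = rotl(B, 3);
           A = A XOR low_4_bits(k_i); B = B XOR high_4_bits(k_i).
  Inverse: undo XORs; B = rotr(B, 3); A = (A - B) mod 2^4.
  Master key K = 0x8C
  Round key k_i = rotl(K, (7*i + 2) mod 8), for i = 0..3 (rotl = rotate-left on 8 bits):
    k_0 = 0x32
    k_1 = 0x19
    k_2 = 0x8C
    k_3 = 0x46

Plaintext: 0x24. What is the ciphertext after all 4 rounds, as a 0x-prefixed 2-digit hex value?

0xB6

s_0 = plaintext = 0x24
s_1 = Round(s_0, k_0) = 0x41
s_2 = Round(s_1, k_1) = 0xC9
s_3 = Round(s_2, k_2) = 0x94
s_4 = Round(s_3, k_3) = 0xB6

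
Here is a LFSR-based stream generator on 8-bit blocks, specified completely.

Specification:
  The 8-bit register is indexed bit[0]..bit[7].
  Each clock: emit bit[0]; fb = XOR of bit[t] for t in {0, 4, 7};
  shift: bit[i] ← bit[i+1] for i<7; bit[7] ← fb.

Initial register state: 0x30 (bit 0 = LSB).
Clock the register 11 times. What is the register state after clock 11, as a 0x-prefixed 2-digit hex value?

0x5C

reg_0 = 0x30
clock 1: out=0, reg = 0x98
clock 2: out=0, reg = 0x4C
clock 3: out=0, reg = 0x26
clock 4: out=0, reg = 0x13
clock 5: out=1, reg = 0x09
clock 6: out=1, reg = 0x84
clock 7: out=0, reg = 0xC2
clock 8: out=0, reg = 0xE1
clock 9: out=1, reg = 0x70
clock 10: out=0, reg = 0xB8
clock 11: out=0, reg = 0x5C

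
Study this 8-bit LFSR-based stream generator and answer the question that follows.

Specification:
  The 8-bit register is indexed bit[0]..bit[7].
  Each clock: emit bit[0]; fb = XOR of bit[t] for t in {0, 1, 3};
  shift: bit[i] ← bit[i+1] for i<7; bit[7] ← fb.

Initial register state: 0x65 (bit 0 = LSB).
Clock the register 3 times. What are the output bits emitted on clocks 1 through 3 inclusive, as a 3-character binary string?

101

reg_0 = 0x65
clock 1: out=1, reg = 0xB2
clock 2: out=0, reg = 0xD9
clock 3: out=1, reg = 0x6C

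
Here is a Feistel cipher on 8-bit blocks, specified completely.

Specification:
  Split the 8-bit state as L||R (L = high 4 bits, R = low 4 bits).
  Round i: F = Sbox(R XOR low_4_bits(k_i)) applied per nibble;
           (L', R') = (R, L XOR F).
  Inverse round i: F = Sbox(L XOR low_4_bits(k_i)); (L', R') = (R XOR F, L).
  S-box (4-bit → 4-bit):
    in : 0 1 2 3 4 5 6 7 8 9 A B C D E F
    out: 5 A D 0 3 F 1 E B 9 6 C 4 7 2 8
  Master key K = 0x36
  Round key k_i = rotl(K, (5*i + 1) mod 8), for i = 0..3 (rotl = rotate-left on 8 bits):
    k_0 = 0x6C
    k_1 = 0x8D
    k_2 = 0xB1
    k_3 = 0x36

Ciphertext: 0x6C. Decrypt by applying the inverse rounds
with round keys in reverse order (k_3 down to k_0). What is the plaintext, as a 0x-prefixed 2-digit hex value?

0x8C

s_0 = ciphertext = 0x6C
s_1 = InvRound(s_0, k_3) = 0x96
s_2 = InvRound(s_1, k_2) = 0xD9
s_3 = InvRound(s_2, k_1) = 0xCD
s_4 = InvRound(s_3, k_0) = 0x8C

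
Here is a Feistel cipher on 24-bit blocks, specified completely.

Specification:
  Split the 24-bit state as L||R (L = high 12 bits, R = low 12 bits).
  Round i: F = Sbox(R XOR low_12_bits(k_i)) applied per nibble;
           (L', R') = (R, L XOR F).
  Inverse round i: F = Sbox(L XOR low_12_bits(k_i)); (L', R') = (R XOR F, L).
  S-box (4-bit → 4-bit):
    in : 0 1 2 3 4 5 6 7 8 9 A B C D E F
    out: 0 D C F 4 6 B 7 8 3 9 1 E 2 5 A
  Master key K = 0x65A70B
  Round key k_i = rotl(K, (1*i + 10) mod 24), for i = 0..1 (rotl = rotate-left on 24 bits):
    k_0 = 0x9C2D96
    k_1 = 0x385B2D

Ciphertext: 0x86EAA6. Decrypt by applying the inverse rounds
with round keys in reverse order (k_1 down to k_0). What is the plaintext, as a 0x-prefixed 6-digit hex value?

s_0 = ciphertext = 0x86EAA6
s_1 = InvRound(s_0, k_1) = 0x5E986E
s_2 = InvRound(s_1, k_0) = 0x0145E9

0x0145E9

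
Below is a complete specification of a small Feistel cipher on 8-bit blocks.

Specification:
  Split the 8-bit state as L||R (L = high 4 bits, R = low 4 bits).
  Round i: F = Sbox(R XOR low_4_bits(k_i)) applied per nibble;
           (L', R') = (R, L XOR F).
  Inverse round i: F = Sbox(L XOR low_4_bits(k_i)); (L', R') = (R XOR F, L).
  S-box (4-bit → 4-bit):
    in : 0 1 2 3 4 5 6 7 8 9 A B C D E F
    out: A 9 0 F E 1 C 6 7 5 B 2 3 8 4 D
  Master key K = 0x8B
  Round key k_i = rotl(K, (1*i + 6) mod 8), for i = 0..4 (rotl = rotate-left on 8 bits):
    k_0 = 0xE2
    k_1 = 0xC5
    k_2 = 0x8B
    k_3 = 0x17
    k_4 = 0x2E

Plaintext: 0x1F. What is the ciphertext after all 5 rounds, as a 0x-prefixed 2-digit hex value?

0xBE

s_0 = plaintext = 0x1F
s_1 = Round(s_0, k_0) = 0xF9
s_2 = Round(s_1, k_1) = 0x9C
s_3 = Round(s_2, k_2) = 0xCF
s_4 = Round(s_3, k_3) = 0xFB
s_5 = Round(s_4, k_4) = 0xBE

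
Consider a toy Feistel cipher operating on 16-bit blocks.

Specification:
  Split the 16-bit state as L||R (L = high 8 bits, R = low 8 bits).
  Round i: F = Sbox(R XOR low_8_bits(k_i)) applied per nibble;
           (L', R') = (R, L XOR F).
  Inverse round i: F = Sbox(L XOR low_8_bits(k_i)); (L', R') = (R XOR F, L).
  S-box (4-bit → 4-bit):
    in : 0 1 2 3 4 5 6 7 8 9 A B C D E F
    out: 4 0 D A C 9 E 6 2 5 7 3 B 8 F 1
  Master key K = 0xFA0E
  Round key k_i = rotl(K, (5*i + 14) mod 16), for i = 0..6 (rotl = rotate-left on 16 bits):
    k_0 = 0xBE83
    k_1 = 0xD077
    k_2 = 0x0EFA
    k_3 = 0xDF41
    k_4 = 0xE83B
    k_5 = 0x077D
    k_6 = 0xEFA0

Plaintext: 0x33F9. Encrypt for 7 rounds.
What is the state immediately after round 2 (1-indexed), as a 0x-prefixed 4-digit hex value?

0x5423

s_0 = plaintext = 0x33F9
s_1 = Round(s_0, k_0) = 0xF954
s_2 = Round(s_1, k_1) = 0x5423
s_3 = Round(s_2, k_2) = 0x23D1
s_4 = Round(s_3, k_3) = 0xD177
s_5 = Round(s_4, k_4) = 0x771A
s_6 = Round(s_5, k_5) = 0x1A91
s_7 = Round(s_6, k_6) = 0x91BA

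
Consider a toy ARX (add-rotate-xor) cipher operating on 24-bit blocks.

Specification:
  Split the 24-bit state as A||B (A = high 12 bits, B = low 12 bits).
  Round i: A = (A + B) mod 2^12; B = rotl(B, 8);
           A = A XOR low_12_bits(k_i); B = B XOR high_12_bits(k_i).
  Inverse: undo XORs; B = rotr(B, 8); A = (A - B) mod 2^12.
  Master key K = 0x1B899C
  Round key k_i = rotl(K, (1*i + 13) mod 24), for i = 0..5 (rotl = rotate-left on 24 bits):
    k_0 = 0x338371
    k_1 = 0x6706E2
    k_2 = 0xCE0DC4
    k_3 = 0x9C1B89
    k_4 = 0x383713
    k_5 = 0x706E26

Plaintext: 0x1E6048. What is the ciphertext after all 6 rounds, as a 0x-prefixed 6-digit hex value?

s_0 = plaintext = 0x1E6048
s_1 = Round(s_0, k_0) = 0x15FB3C
s_2 = Round(s_1, k_1) = 0xA79AC3
s_3 = Round(s_2, k_2) = 0x8F8F4C
s_4 = Round(s_3, k_3) = 0x3CD535
s_5 = Round(s_4, k_4) = 0xE116D0
s_6 = Round(s_5, k_5) = 0xAC776B

0xAC776B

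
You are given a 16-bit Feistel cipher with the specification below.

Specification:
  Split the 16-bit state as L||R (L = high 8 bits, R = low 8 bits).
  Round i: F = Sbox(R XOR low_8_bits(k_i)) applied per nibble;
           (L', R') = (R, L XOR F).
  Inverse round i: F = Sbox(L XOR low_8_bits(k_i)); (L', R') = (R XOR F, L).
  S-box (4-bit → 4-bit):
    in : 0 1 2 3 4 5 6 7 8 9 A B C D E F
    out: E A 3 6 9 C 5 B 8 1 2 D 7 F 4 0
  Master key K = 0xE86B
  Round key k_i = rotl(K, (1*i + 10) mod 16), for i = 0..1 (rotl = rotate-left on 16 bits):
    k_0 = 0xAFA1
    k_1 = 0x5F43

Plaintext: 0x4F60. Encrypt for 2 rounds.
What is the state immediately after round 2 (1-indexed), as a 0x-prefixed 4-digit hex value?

s_0 = plaintext = 0x4F60
s_1 = Round(s_0, k_0) = 0x6035
s_2 = Round(s_1, k_1) = 0x35D5

0x35D5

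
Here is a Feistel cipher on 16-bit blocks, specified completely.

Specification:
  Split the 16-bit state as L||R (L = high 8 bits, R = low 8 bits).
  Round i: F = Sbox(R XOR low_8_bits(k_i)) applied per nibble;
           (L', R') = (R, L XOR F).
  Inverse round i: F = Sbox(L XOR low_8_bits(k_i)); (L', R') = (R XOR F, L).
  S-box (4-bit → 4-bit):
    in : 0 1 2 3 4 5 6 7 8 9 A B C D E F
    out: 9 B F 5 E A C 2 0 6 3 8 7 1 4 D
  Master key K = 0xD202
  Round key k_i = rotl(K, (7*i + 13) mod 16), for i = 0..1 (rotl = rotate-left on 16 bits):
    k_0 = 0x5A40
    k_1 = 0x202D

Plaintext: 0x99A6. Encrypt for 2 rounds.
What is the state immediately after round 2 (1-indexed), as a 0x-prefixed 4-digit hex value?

s_0 = plaintext = 0x99A6
s_1 = Round(s_0, k_0) = 0xA6D5
s_2 = Round(s_1, k_1) = 0xD576

0xD576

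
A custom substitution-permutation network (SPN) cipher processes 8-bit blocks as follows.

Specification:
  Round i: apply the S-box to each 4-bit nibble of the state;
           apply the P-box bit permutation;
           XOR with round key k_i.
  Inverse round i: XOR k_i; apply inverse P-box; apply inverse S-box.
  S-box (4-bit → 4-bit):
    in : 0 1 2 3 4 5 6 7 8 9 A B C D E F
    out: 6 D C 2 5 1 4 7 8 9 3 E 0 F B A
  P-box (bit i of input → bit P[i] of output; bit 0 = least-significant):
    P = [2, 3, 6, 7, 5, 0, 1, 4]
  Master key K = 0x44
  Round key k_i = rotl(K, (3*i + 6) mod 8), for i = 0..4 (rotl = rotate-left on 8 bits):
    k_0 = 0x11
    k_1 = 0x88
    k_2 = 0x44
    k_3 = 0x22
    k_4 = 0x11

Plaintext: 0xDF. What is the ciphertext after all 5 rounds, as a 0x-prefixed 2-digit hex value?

s_0 = plaintext = 0xDF
s_1 = Round(s_0, k_0) = 0xAA
s_2 = Round(s_1, k_1) = 0xA5
s_3 = Round(s_2, k_2) = 0x61
s_4 = Round(s_3, k_3) = 0xE4
s_5 = Round(s_4, k_4) = 0x64

0x64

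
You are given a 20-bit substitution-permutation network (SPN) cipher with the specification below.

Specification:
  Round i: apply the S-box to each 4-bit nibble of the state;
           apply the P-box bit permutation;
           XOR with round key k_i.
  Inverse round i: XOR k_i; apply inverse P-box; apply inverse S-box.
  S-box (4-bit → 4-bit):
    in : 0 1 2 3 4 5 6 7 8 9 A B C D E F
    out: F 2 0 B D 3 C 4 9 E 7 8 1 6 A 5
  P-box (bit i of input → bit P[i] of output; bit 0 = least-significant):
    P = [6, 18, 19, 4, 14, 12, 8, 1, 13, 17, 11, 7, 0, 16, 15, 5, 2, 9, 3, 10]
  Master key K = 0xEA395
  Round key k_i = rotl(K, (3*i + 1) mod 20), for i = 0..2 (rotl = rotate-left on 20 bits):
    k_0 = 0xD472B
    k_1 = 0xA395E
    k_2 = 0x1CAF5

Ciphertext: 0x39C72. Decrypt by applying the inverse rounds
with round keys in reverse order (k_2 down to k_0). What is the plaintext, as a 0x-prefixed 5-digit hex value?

s_0 = ciphertext = 0x39C72
s_1 = InvRound(s_0, k_2) = 0x3CE32
s_2 = InvRound(s_1, k_1) = 0x09CAF
s_3 = InvRound(s_2, k_0) = 0x5D6AD

0x5D6AD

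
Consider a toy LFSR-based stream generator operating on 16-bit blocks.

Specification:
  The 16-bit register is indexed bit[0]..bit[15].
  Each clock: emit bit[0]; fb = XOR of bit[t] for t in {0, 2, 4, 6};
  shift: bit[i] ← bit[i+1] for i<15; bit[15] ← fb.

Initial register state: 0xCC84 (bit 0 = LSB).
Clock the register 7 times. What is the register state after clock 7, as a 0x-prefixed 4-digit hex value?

0xBF99

reg_0 = 0xCC84
clock 1: out=0, reg = 0xE642
clock 2: out=0, reg = 0xF321
clock 3: out=1, reg = 0xF990
clock 4: out=0, reg = 0xFCC8
clock 5: out=0, reg = 0xFE64
clock 6: out=0, reg = 0x7F32
clock 7: out=0, reg = 0xBF99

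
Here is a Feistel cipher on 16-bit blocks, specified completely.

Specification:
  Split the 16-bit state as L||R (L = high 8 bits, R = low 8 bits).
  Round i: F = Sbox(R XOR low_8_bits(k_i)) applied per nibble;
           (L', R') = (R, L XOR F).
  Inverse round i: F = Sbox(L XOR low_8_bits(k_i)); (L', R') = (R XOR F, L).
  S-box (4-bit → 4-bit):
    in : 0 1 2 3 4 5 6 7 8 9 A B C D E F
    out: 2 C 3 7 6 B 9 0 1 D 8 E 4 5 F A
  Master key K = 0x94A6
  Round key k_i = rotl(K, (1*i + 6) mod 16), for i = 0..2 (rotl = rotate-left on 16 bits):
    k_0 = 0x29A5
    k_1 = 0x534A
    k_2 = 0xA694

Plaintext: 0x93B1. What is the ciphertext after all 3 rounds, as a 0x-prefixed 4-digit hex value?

0x7BAF

s_0 = plaintext = 0x93B1
s_1 = Round(s_0, k_0) = 0xB155
s_2 = Round(s_1, k_1) = 0x557B
s_3 = Round(s_2, k_2) = 0x7BAF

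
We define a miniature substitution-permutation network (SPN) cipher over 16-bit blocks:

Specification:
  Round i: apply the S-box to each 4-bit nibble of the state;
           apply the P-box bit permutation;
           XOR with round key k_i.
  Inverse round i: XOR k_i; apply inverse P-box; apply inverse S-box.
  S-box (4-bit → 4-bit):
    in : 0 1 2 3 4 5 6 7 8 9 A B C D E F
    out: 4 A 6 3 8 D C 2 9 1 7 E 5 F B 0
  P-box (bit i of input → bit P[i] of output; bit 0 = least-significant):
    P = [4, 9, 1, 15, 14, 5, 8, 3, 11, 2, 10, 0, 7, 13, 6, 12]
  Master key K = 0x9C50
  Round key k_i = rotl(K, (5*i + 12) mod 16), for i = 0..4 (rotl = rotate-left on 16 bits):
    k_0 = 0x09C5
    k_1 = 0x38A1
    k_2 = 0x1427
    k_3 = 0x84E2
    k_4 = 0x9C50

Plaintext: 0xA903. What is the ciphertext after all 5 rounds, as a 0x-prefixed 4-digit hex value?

0xA3A2

s_0 = plaintext = 0xA903
s_1 = Round(s_0, k_0) = 0x2215
s_2 = Round(s_1, k_1) = 0x9CDF
s_3 = Round(s_2, k_2) = 0x598F
s_4 = Round(s_3, k_3) = 0xDC2A
s_5 = Round(s_4, k_4) = 0xA3A2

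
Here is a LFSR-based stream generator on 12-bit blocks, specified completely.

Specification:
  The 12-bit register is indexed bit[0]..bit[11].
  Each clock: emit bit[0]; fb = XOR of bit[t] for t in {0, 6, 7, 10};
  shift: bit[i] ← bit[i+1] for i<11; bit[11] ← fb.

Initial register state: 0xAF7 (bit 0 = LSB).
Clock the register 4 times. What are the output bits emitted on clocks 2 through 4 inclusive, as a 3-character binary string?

reg_0 = 0xAF7
clock 1: out=1, reg = 0xD7B
clock 2: out=1, reg = 0xEBD
clock 3: out=1, reg = 0xF5E
clock 4: out=0, reg = 0x7AF

110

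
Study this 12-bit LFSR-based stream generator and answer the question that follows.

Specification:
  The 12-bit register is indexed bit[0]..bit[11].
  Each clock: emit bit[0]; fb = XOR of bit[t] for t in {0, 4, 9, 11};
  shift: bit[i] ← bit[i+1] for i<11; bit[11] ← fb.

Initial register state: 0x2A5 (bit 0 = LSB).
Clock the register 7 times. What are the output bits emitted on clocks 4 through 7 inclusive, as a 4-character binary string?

0010

reg_0 = 0x2A5
clock 1: out=1, reg = 0x152
clock 2: out=0, reg = 0x8A9
clock 3: out=1, reg = 0x454
clock 4: out=0, reg = 0xA2A
clock 5: out=0, reg = 0x515
clock 6: out=1, reg = 0x28A
clock 7: out=0, reg = 0x945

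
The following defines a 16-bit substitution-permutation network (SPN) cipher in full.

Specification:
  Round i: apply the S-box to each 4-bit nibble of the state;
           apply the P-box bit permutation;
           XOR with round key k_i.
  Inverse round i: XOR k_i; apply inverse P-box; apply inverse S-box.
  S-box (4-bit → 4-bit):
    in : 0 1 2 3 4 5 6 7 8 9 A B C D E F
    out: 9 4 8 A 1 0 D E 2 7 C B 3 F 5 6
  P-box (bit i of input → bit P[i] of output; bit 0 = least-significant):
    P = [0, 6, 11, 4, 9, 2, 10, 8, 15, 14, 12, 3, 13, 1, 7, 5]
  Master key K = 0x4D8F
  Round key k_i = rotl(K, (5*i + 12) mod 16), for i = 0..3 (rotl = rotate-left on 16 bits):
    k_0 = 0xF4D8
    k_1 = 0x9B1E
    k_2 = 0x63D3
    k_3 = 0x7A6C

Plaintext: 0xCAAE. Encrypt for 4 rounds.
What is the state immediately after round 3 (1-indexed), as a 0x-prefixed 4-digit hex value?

s_0 = plaintext = 0xCAAE
s_1 = Round(s_0, k_0) = 0xC9D3
s_2 = Round(s_1, k_1) = 0x6C48
s_3 = Round(s_2, k_2) = 0x8133
s_4 = Round(s_3, k_3) = 0x6B3A

0x8133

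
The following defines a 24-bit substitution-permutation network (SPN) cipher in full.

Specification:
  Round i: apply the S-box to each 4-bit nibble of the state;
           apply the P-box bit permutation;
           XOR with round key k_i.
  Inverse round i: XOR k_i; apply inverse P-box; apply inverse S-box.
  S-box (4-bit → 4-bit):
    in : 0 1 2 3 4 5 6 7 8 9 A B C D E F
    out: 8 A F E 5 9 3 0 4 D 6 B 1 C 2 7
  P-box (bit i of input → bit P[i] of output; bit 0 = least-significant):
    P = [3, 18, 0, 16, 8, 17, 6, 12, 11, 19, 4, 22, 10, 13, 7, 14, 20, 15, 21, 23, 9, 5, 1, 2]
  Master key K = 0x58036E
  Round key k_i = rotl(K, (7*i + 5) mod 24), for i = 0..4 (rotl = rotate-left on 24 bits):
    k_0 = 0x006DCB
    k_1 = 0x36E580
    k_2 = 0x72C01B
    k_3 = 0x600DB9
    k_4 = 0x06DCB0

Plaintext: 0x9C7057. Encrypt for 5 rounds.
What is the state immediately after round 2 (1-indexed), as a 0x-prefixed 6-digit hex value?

0xBFE685

s_0 = plaintext = 0x9C7057
s_1 = Round(s_0, k_0) = 0x507ECD
s_2 = Round(s_1, k_1) = 0xBFE685
s_3 = Round(s_2, k_2) = 0x4B6A77
s_4 = Round(s_3, k_3) = 0xF8ABAB
s_5 = Round(s_4, k_4) = 0x69F65A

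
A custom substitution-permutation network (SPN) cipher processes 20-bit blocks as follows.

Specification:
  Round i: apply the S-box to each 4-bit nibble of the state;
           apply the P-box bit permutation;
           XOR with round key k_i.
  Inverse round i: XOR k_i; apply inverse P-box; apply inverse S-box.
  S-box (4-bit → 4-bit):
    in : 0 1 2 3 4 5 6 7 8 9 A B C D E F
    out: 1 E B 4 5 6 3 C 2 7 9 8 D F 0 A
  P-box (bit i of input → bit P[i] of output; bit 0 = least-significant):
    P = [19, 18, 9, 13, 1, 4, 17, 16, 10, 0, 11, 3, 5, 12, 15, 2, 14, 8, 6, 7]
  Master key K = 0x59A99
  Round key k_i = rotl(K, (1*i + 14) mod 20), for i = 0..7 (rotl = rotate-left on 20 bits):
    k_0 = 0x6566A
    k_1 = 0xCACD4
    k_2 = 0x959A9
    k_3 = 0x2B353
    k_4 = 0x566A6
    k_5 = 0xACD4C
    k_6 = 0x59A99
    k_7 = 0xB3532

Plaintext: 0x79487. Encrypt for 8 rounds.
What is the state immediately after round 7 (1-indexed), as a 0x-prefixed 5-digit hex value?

0xEB732

s_0 = plaintext = 0x79487
s_1 = Round(s_0, k_0) = 0x6E89A
s_2 = Round(s_1, k_1) = 0x6CDC7
s_3 = Round(s_2, k_2) = 0xAB686
s_4 = Round(s_3, k_3) = 0xEF7C6
s_5 = Round(s_4, k_4) = 0xA7EA8
s_6 = Round(s_5, k_5) = 0xF0DCA
s_7 = Round(s_6, k_6) = 0xEB732
s_8 = Round(s_7, k_7) = 0x51D3E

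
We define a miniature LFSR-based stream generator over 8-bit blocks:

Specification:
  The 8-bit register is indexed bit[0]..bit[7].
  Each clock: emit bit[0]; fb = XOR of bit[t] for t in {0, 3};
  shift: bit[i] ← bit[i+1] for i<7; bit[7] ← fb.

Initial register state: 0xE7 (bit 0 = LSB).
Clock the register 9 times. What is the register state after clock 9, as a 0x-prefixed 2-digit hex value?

0x4D

reg_0 = 0xE7
clock 1: out=1, reg = 0xF3
clock 2: out=1, reg = 0xF9
clock 3: out=1, reg = 0x7C
clock 4: out=0, reg = 0xBE
clock 5: out=0, reg = 0xDF
clock 6: out=1, reg = 0x6F
clock 7: out=1, reg = 0x37
clock 8: out=1, reg = 0x9B
clock 9: out=1, reg = 0x4D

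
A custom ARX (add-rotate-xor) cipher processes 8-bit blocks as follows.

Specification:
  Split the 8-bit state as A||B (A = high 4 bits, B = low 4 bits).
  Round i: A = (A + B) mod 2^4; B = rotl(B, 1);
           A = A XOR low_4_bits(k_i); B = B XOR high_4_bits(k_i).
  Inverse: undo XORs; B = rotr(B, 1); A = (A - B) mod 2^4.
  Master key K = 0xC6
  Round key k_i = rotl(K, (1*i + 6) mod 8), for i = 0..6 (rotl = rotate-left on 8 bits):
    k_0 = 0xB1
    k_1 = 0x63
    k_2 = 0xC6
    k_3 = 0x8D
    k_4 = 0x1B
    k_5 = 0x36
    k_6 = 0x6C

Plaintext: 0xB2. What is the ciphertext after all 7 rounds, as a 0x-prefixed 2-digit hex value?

0x6F

s_0 = plaintext = 0xB2
s_1 = Round(s_0, k_0) = 0xCF
s_2 = Round(s_1, k_1) = 0x89
s_3 = Round(s_2, k_2) = 0x7F
s_4 = Round(s_3, k_3) = 0xB7
s_5 = Round(s_4, k_4) = 0x9F
s_6 = Round(s_5, k_5) = 0xEC
s_7 = Round(s_6, k_6) = 0x6F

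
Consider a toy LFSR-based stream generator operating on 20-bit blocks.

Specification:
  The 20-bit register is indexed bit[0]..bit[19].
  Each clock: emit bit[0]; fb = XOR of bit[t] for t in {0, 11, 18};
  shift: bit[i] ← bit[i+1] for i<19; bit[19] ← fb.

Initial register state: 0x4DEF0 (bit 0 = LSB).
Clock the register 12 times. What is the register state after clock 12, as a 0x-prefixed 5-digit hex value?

reg_0 = 0x4DEF0
clock 1: out=0, reg = 0x26F78
clock 2: out=0, reg = 0x937BC
clock 3: out=0, reg = 0x49BDE
clock 4: out=0, reg = 0x24DEF
clock 5: out=1, reg = 0x126F7
clock 6: out=1, reg = 0x8937B
clock 7: out=1, reg = 0xC49BD
clock 8: out=1, reg = 0xE24DE
clock 9: out=0, reg = 0xF126F
clock 10: out=1, reg = 0x78937
clock 11: out=1, reg = 0xBC49B
clock 12: out=1, reg = 0xDE24D

0xDE24D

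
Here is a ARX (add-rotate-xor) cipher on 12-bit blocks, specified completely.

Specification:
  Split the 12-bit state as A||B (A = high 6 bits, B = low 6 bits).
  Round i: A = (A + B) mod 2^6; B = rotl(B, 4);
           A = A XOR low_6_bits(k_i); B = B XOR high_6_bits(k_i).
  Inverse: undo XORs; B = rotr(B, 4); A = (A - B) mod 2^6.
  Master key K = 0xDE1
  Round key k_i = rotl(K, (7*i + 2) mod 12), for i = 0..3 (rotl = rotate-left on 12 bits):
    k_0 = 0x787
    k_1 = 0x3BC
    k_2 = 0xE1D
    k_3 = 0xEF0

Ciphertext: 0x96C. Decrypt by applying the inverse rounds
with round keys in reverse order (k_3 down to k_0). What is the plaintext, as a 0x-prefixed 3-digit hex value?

s_0 = ciphertext = 0x96C
s_1 = InvRound(s_0, k_3) = 0xE1D
s_2 = InvRound(s_1, k_2) = 0x3D6
s_3 = InvRound(s_2, k_1) = 0x4A1
s_4 = InvRound(s_3, k_0) = 0x5BF

0x5BF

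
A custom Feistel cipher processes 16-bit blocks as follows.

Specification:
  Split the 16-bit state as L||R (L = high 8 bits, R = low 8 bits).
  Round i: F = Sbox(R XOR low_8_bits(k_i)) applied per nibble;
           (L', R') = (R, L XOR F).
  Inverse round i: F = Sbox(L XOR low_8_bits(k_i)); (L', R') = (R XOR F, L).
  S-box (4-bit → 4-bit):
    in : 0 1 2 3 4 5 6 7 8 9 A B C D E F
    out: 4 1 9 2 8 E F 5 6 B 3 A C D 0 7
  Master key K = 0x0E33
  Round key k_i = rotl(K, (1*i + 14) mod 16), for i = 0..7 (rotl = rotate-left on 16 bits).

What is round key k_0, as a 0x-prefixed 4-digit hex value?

0xC38C

K = 0x0E33
k_0 = rotl(K, (1*0+14) mod 16) = rotl(K, 14) = 0xC38C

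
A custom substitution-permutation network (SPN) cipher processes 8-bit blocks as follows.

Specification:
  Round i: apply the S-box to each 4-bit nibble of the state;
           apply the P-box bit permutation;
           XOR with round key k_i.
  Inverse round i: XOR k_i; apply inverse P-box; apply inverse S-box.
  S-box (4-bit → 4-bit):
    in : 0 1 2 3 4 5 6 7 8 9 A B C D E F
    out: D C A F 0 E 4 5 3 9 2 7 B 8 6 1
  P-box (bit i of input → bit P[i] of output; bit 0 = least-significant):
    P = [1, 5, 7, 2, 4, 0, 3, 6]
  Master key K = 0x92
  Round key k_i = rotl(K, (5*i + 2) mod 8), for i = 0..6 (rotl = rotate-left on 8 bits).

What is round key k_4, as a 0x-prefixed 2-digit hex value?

K = 0x92
k_0 = rotl(K, (5*0+2) mod 8) = rotl(K, 2) = 0x4A
k_1 = rotl(K, (5*1+2) mod 8) = rotl(K, 7) = 0x49
k_2 = rotl(K, (5*2+2) mod 8) = rotl(K, 4) = 0x29
k_3 = rotl(K, (5*3+2) mod 8) = rotl(K, 1) = 0x25
k_4 = rotl(K, (5*4+2) mod 8) = rotl(K, 6) = 0xA4

0xA4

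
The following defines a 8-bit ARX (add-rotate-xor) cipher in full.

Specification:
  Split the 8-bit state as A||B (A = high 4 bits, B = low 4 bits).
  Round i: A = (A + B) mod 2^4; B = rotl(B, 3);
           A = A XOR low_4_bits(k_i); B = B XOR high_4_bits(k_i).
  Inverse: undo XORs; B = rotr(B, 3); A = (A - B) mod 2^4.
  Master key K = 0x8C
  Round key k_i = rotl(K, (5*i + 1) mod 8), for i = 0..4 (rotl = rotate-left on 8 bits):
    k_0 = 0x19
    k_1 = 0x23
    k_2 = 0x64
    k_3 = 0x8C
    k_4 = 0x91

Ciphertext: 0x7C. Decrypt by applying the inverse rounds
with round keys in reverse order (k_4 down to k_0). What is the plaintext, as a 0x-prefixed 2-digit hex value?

0x7B

s_0 = ciphertext = 0x7C
s_1 = InvRound(s_0, k_4) = 0xCA
s_2 = InvRound(s_1, k_3) = 0xC4
s_3 = InvRound(s_2, k_2) = 0x44
s_4 = InvRound(s_3, k_1) = 0xBC
s_5 = InvRound(s_4, k_0) = 0x7B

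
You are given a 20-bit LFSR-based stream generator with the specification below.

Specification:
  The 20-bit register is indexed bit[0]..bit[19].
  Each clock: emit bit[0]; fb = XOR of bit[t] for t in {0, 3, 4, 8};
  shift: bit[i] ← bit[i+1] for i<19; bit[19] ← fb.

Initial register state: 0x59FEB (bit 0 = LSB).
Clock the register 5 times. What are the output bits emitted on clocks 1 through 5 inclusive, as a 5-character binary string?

11010

reg_0 = 0x59FEB
clock 1: out=1, reg = 0xACFF5
clock 2: out=1, reg = 0xD67FA
clock 3: out=0, reg = 0xEB3FD
clock 4: out=1, reg = 0x759FE
clock 5: out=0, reg = 0xBACFF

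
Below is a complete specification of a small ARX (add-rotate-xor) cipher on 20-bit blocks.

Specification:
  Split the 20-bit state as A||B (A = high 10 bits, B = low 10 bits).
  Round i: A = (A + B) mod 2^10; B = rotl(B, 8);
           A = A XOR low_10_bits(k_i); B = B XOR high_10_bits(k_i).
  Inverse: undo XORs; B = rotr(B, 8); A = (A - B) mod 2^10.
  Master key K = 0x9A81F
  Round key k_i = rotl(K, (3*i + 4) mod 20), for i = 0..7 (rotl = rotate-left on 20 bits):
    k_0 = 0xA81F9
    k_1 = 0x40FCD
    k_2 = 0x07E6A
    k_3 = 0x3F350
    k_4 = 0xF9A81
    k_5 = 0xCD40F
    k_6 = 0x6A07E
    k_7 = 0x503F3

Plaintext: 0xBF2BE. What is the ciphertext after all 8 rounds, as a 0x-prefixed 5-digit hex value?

0xD8D59

s_0 = plaintext = 0xBF2BE
s_1 = Round(s_0, k_0) = 0x10C0F
s_2 = Round(s_1, k_1) = 0xE7E00
s_3 = Round(s_2, k_2) = 0xFD49F
s_4 = Round(s_3, k_3) = 0xF13DB
s_5 = Round(s_4, k_4) = 0x47810
s_6 = Round(s_5, k_5) = 0x48731
s_7 = Round(s_6, k_6) = 0x0B064
s_8 = Round(s_7, k_7) = 0xD8D59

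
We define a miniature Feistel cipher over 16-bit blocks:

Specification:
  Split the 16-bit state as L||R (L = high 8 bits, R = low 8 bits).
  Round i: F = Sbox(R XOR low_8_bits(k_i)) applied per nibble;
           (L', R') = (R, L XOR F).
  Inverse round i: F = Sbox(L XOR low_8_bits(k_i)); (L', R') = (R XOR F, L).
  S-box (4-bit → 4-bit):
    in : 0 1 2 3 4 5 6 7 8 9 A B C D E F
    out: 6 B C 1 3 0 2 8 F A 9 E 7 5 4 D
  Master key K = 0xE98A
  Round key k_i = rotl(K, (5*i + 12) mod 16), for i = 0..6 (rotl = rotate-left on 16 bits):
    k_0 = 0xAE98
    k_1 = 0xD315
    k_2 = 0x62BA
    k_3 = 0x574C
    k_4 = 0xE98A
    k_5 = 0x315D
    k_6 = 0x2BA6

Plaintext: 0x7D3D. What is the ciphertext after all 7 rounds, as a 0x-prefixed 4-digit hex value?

s_0 = plaintext = 0x7D3D
s_1 = Round(s_0, k_0) = 0x3DED
s_2 = Round(s_1, k_1) = 0xEDE2
s_3 = Round(s_2, k_2) = 0xE2E2
s_4 = Round(s_3, k_3) = 0xE276
s_5 = Round(s_4, k_4) = 0x7635
s_6 = Round(s_5, k_5) = 0x3559
s_7 = Round(s_6, k_6) = 0x59E8

0x59E8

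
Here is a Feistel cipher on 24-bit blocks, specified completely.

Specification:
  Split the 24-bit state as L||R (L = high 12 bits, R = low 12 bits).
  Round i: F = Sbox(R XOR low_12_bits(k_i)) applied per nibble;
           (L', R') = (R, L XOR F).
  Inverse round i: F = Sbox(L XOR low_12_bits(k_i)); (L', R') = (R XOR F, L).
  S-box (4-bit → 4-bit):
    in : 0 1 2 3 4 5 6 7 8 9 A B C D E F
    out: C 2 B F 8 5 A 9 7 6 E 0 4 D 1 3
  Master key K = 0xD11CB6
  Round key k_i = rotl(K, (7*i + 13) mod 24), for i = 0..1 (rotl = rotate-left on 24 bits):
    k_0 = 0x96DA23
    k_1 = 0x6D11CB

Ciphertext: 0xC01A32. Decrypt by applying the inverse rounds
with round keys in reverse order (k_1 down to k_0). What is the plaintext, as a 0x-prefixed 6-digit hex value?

0x15277C

s_0 = ciphertext = 0xC01A32
s_1 = InvRound(s_0, k_1) = 0x77CC01
s_2 = InvRound(s_1, k_0) = 0x15277C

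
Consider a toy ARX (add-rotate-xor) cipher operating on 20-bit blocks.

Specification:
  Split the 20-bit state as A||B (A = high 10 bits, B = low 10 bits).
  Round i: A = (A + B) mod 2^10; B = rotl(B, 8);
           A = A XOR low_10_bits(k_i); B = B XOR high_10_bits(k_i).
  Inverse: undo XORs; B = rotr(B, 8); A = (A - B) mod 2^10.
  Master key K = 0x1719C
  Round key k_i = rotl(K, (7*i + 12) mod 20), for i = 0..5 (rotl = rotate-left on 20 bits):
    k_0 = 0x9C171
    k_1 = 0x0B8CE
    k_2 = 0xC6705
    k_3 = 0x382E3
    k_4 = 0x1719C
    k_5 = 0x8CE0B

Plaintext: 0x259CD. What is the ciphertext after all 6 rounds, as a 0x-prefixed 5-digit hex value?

s_0 = plaintext = 0x259CD
s_1 = Round(s_0, k_0) = 0xC4B03
s_2 = Round(s_1, k_1) = 0xB6FEE
s_3 = Round(s_2, k_2) = 0x731E2
s_4 = Round(s_3, k_3) = 0x53698
s_5 = Round(s_4, k_4) = 0x9E4FA
s_6 = Round(s_5, k_5) = 0x5E00D

0x5E00D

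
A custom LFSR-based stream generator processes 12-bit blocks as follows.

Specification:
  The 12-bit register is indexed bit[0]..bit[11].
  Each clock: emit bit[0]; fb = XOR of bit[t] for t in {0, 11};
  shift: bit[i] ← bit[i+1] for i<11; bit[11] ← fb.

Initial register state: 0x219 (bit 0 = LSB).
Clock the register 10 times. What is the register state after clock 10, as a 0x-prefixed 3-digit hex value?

0x7DC

reg_0 = 0x219
clock 1: out=1, reg = 0x90C
clock 2: out=0, reg = 0xC86
clock 3: out=0, reg = 0xE43
clock 4: out=1, reg = 0x721
clock 5: out=1, reg = 0xB90
clock 6: out=0, reg = 0xDC8
clock 7: out=0, reg = 0xEE4
clock 8: out=0, reg = 0xF72
clock 9: out=0, reg = 0xFB9
clock 10: out=1, reg = 0x7DC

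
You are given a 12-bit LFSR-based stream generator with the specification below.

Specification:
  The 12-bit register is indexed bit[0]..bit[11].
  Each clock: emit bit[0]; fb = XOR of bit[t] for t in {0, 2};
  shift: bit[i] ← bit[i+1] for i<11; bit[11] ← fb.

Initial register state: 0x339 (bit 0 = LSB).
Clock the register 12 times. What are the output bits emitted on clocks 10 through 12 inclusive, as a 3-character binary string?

reg_0 = 0x339
clock 1: out=1, reg = 0x99C
clock 2: out=0, reg = 0xCCE
clock 3: out=0, reg = 0xE67
clock 4: out=1, reg = 0x733
clock 5: out=1, reg = 0xB99
clock 6: out=1, reg = 0xDCC
clock 7: out=0, reg = 0xEE6
clock 8: out=0, reg = 0xF73
clock 9: out=1, reg = 0xFB9
clock 10: out=1, reg = 0xFDC
clock 11: out=0, reg = 0xFEE
clock 12: out=0, reg = 0xFF7

100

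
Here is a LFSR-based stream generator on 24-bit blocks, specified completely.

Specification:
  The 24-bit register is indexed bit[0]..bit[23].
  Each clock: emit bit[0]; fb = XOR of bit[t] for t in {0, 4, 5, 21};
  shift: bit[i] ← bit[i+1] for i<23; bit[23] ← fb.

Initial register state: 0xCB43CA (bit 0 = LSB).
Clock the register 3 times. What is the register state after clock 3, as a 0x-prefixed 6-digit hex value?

0xD96879

reg_0 = 0xCB43CA
clock 1: out=0, reg = 0x65A1E5
clock 2: out=1, reg = 0xB2D0F2
clock 3: out=0, reg = 0xD96879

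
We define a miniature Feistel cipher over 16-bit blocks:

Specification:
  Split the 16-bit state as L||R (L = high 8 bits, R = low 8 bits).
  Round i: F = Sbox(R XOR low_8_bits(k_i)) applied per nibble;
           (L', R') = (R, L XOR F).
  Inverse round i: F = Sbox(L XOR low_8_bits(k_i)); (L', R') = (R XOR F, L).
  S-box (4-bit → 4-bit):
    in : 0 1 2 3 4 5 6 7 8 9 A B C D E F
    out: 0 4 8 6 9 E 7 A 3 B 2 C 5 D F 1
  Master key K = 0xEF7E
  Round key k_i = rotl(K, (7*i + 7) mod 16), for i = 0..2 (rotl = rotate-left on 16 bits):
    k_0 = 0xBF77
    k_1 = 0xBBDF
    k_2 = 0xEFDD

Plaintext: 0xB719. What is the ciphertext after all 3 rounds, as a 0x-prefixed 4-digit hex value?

0x53F7

s_0 = plaintext = 0xB719
s_1 = Round(s_0, k_0) = 0x19C8
s_2 = Round(s_1, k_1) = 0xC853
s_3 = Round(s_2, k_2) = 0x53F7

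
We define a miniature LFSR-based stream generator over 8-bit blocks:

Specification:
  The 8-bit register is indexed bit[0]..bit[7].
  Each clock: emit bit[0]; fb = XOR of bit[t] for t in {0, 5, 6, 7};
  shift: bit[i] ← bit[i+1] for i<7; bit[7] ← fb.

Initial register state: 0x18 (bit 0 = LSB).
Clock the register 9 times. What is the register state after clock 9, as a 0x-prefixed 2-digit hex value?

reg_0 = 0x18
clock 1: out=0, reg = 0x0C
clock 2: out=0, reg = 0x06
clock 3: out=0, reg = 0x03
clock 4: out=1, reg = 0x81
clock 5: out=1, reg = 0x40
clock 6: out=0, reg = 0xA0
clock 7: out=0, reg = 0x50
clock 8: out=0, reg = 0xA8
clock 9: out=0, reg = 0x54

0x54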